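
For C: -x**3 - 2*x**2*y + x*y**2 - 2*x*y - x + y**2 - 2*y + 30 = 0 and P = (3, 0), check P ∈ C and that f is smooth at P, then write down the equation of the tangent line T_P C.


Tangent line at P: -28*x - 26*y + 84 = 0.

Step 1: f(3, 0) = 0, so P lies on C.
Step 2: partial derivatives
  f_x(x, y) = -3*x**2 - 4*x*y + y**2 - 2*y - 1, f_y(x, y) = -2*x**2 + 2*x*y - 2*x + 2*y - 2.
  f_x(P) = -28, f_y(P) = -26 (gradient nonzero, so P is smooth).
Step 3: tangent line at P: -28·(x − 3) + -26·(y − 0) = 0.
Expanding: -28*x - 26*y + 84 = 0.


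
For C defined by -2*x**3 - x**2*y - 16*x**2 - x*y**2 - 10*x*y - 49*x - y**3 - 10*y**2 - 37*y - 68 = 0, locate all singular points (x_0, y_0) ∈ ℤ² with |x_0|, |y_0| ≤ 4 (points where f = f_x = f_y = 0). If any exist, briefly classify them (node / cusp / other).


Singular points: {(-2, -3)}; classification: node.

Compute partial derivatives:
  f_x = -6*x**2 - 2*x*y - 32*x - y**2 - 10*y - 49.
  f_y = -x**2 - 2*x*y - 10*x - 3*y**2 - 20*y - 37.
Scan x_0 ∈ {−4, ..., 4}. For each x_0, f_y(x_0, y) is a polynomial in y; find its integer roots y ∈ {−4, ..., 4}, then test f_x and f at those candidates.
  x = -4: f_y(-4, y) = -3*y**2 - 12*y - 13; no integer root y with |y| ≤ 4.
  x = -3: f_y(-3, y) = -3*y**2 - 14*y - 16; vanishes at y ∈ {-2}. (-3, -2): f_x = -3 ≠ 0.
  x = -2: f_y(-2, y) = -3*y**2 - 16*y - 21; vanishes at y ∈ {-3}. (-2, -3): f_x = 0, f = 0 — SINGULAR.
  x = -1: f_y(-1, y) = -3*y**2 - 18*y - 28; no integer root y with |y| ≤ 4.
  x = 0: f_y(0, y) = -3*y**2 - 20*y - 37; no integer root y with |y| ≤ 4.
  x = 1: f_y(1, y) = -3*y**2 - 22*y - 48; no integer root y with |y| ≤ 4.
  x = 2: f_y(2, y) = -3*y**2 - 24*y - 61; no integer root y with |y| ≤ 4.
  x = 3: f_y(3, y) = -3*y**2 - 26*y - 76; no integer root y with |y| ≤ 4.
  x = 4: f_y(4, y) = -3*y**2 - 28*y - 93; no integer root y with |y| ≤ 4.
Only singular point on the grid: (-2, -3).
Classify: substitute x = -2 + u, y = -3 + v and expand: f = -2*u**3 - u**2*v - u**2 - u*v**2 - v**3 + v**2.
No constant or linear terms (consistent with a singular point). Quadratic part: -u**2 + v**2. Cubic part: -2*u**3 - u**2*v - u*v**2 - v**3.
The quadratic part v**2 - u**2 = (v − u)(v + u) splits into two distinct linear factors, so there are two distinct tangent lines y − -3 = ±(x − -2) — this is a node (ordinary double point).
Classification: node.


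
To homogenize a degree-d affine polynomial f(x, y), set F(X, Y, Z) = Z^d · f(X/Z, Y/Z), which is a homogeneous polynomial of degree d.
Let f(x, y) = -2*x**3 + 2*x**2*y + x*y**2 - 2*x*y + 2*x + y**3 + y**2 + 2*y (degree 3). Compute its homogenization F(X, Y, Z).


F(X, Y, Z) = -2*X**3 + 2*X**2*Y + X*Y**2 - 2*X*Y*Z + 2*X*Z**2 + Y**3 + Y**2*Z + 2*Y*Z**2

deg(f) = 3.
Substitute x = X/Z, y = Y/Z into f, then multiply by Z^3.
  monomial -2·x^3·y^0 ↦ -2·X^3·Y^0·Z^0.
  monomial 2·x^2·y^1 ↦ 2·X^2·Y^1·Z^0.
  monomial 1·x^1·y^2 ↦ 1·X^1·Y^2·Z^0.
  monomial -2·x^1·y^1 ↦ -2·X^1·Y^1·Z^1.
  monomial 2·x^1·y^0 ↦ 2·X^1·Y^0·Z^2.
  monomial 1·x^0·y^3 ↦ 1·X^0·Y^3·Z^0.
  monomial 1·x^0·y^2 ↦ 1·X^0·Y^2·Z^1.
  monomial 2·x^0·y^1 ↦ 2·X^0·Y^1·Z^2.
Collecting: F(X, Y, Z) = -2*X**3 + 2*X**2*Y + X*Y**2 - 2*X*Y*Z + 2*X*Z**2 + Y**3 + Y**2*Z + 2*Y*Z**2.


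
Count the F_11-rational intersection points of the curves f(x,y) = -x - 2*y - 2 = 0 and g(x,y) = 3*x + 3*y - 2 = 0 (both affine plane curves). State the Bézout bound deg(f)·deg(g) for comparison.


Common zeros: {(7, 1)}; count = 1; Bézout bound = 1.

deg(f) = 1, deg(g) = 1, so Bézout bound = 1.
Scan x ∈ F_11. For each x, list the y ∈ F_11 with f(x, y) ≡ 0 and those with g(x, y) ≡ 0 (mod 11); the common zeros in that column are the intersection.
  x = 0: f ≡ 0 at y ∈ {10}; g ≡ 0 at y ∈ {8}; common: ∅.
  x = 1: f ≡ 0 at y ∈ {4}; g ≡ 0 at y ∈ {7}; common: ∅.
  x = 2: f ≡ 0 at y ∈ {9}; g ≡ 0 at y ∈ {6}; common: ∅.
  x = 3: f ≡ 0 at y ∈ {3}; g ≡ 0 at y ∈ {5}; common: ∅.
  x = 4: f ≡ 0 at y ∈ {8}; g ≡ 0 at y ∈ {4}; common: ∅.
  x = 5: f ≡ 0 at y ∈ {2}; g ≡ 0 at y ∈ {3}; common: ∅.
  x = 6: f ≡ 0 at y ∈ {7}; g ≡ 0 at y ∈ {2}; common: ∅.
  x = 7: f ≡ 0 at y ∈ {1}; g ≡ 0 at y ∈ {1}; common: {1}.
  x = 8: f ≡ 0 at y ∈ {6}; g ≡ 0 at y ∈ {0}; common: ∅.
  x = 9: f ≡ 0 at y ∈ {0}; g ≡ 0 at y ∈ {10}; common: ∅.
  x = 10: f ≡ 0 at y ∈ {5}; g ≡ 0 at y ∈ {9}; common: ∅.
Collecting: common zeros = {(7, 1)}, so the count is 1.
Comparison with the Bézout bound: 1 ≤ 1 = deg(f)·deg(g), as expected for curves with no common component (the bound is attained).


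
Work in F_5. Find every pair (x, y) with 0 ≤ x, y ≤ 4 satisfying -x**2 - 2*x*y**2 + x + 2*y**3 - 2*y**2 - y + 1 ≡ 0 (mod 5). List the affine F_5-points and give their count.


Affine F_5-points: {(0, 1), (3, 0), (4, 1), (4, 3)}; count = 4.

For each of the 25 pairs (x, y) ∈ F_5², evaluate f(x, y) mod 5. Record the zeros.
  x = 0: [0↦1, 1↦0, 2↦2, 3↦4, 4↦3]  zeros at y ∈ {1}
  x = 1: [0↦1, 1↦3, 2↦4, 3↦1, 4↦1]  zeros at y ∈ ∅
  x = 2: [0↦4, 1↦4, 2↦4, 3↦1, 4↦2]  zeros at y ∈ ∅
  x = 3: [0↦0, 1↦3, 2↦2, 3↦4, 4↦1]  zeros at y ∈ {0}
  x = 4: [0↦4, 1↦0, 2↦3, 3↦0, 4↦3]  zeros at y ∈ {1, 3}
Collecting zeros: affine points = {(0, 1), (3, 0), (4, 1), (4, 3)}.
Total count |C(F_5)_aff| = 4.


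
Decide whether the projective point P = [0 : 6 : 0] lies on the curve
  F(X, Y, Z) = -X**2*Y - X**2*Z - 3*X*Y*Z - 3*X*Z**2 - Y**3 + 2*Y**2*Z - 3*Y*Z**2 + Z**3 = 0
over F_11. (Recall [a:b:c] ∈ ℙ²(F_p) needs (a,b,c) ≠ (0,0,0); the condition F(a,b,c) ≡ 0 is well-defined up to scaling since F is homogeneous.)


F(0,6,0) ≡ 4 (mod 11); P is NOT on the curve.

Evaluate F(0, 6, 0) term-by-term (mod 11).
  -X**2*Y ↦ -1·0·6·1 = 0
  -X**2*Z ↦ -1·0·1·0 = 0
  -3*X*Y*Z ↦ -3·0·6·0 = 0
  -3*X*Z**2 ↦ -3·0·1·0 = 0
  -Y**3 ↦ -1·1·216·1 = -216
  2*Y**2*Z ↦ 2·1·36·0 = 0
  -3*Y*Z**2 ↦ -3·1·6·0 = 0
  Z**3 ↦ 1·1·1·0 = 0
Sum: F(0, 6, 0) = (0) + (0) + (0) + (0) + (-216) + (0) + (0) + (0) = -216.
Reducing mod 11: -216 ≡ 4 (mod 11).
Since F(a, b, c) ≡ 4 ≠ 0 (mod 11), P does NOT lie on the curve.


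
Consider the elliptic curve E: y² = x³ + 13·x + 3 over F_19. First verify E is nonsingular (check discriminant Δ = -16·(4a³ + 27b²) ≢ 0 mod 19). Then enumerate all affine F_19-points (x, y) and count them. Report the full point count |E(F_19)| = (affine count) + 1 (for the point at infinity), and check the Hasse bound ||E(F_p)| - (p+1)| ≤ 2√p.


Affine points = {(1, 6), (1, 13), (4, 9), (4, 10), (7, 0), (8, 7), (8, 12), (12, 5), (12, 14), (15, 1), (15, 18), (17, 8), (17, 11)}; affine count = 13; |E(F_19)| = 14.

Discriminant check: Δ ∝ 4a³ + 27b² = 4·13³ + 27·3² = 4·2197 + 27·9 ≡ 6 (mod 19). Nonzero ⇒ E is nonsingular.
For each x ∈ F_19, compute rhs = x³ + 13·x + 3 mod 19, then count y ∈ F_19 with y² ≡ rhs.
  x = 0: rhs = 3, matching y values: none (0 points).
  x = 1: rhs = 17, matching y values: 6, 13 (2 points).
  x = 2: rhs = 18, matching y values: none (0 points).
  x = 3: rhs = 12, matching y values: none (0 points).
  x = 4: rhs = 5, matching y values: 9, 10 (2 points).
  x = 5: rhs = 3, matching y values: none (0 points).
  x = 6: rhs = 12, matching y values: none (0 points).
  x = 7: rhs = 0, matching y values: 0 (1 points).
  x = 8: rhs = 11, matching y values: 7, 12 (2 points).
  x = 9: rhs = 13, matching y values: none (0 points).
  x = 10: rhs = 12, matching y values: none (0 points).
  x = 11: rhs = 14, matching y values: none (0 points).
  x = 12: rhs = 6, matching y values: 5, 14 (2 points).
  x = 13: rhs = 13, matching y values: none (0 points).
  x = 14: rhs = 3, matching y values: none (0 points).
  x = 15: rhs = 1, matching y values: 1, 18 (2 points).
  x = 16: rhs = 13, matching y values: none (0 points).
  x = 17: rhs = 7, matching y values: 8, 11 (2 points).
  x = 18: rhs = 8, matching y values: none (0 points).
Total affine count: 13.
Full point count |E(F_19)| = 13 + 1 = 14.
Hasse bound: |14 − (19+1)| = |-6| = 6 ≤ 2√19 ≈ 8.7178 ✓.


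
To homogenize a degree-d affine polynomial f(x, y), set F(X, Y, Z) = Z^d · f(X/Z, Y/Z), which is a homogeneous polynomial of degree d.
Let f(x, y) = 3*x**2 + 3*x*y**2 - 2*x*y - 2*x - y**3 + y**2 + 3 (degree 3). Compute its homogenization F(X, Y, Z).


F(X, Y, Z) = 3*X**2*Z + 3*X*Y**2 - 2*X*Y*Z - 2*X*Z**2 - Y**3 + Y**2*Z + 3*Z**3

deg(f) = 3.
Substitute x = X/Z, y = Y/Z into f, then multiply by Z^3.
  monomial 3·x^2·y^0 ↦ 3·X^2·Y^0·Z^1.
  monomial 3·x^1·y^2 ↦ 3·X^1·Y^2·Z^0.
  monomial -2·x^1·y^1 ↦ -2·X^1·Y^1·Z^1.
  monomial -2·x^1·y^0 ↦ -2·X^1·Y^0·Z^2.
  monomial -1·x^0·y^3 ↦ -1·X^0·Y^3·Z^0.
  monomial 1·x^0·y^2 ↦ 1·X^0·Y^2·Z^1.
  monomial 3·x^0·y^0 ↦ 3·X^0·Y^0·Z^3.
Collecting: F(X, Y, Z) = 3*X**2*Z + 3*X*Y**2 - 2*X*Y*Z - 2*X*Z**2 - Y**3 + Y**2*Z + 3*Z**3.


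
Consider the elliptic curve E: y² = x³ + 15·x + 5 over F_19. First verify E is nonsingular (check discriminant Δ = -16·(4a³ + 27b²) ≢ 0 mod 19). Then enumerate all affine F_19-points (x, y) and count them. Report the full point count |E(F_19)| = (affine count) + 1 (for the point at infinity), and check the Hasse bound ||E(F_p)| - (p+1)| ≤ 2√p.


Affine points = {(0, 9), (0, 10), (2, 9), (2, 10), (3, 1), (3, 18), (6, 8), (6, 11), (7, 4), (7, 15), (11, 0), (16, 3), (16, 16), (17, 9), (17, 10)}; affine count = 15; |E(F_19)| = 16.

Discriminant check: Δ ∝ 4a³ + 27b² = 4·15³ + 27·5² = 4·3375 + 27·25 ≡ 1 (mod 19). Nonzero ⇒ E is nonsingular.
For each x ∈ F_19, compute rhs = x³ + 15·x + 5 mod 19, then count y ∈ F_19 with y² ≡ rhs.
  x = 0: rhs = 5, matching y values: 9, 10 (2 points).
  x = 1: rhs = 2, matching y values: none (0 points).
  x = 2: rhs = 5, matching y values: 9, 10 (2 points).
  x = 3: rhs = 1, matching y values: 1, 18 (2 points).
  x = 4: rhs = 15, matching y values: none (0 points).
  x = 5: rhs = 15, matching y values: none (0 points).
  x = 6: rhs = 7, matching y values: 8, 11 (2 points).
  x = 7: rhs = 16, matching y values: 4, 15 (2 points).
  x = 8: rhs = 10, matching y values: none (0 points).
  x = 9: rhs = 14, matching y values: none (0 points).
  x = 10: rhs = 15, matching y values: none (0 points).
  x = 11: rhs = 0, matching y values: 0 (1 points).
  x = 12: rhs = 13, matching y values: none (0 points).
  x = 13: rhs = 3, matching y values: none (0 points).
  x = 14: rhs = 14, matching y values: none (0 points).
  x = 15: rhs = 14, matching y values: none (0 points).
  x = 16: rhs = 9, matching y values: 3, 16 (2 points).
  x = 17: rhs = 5, matching y values: 9, 10 (2 points).
  x = 18: rhs = 8, matching y values: none (0 points).
Total affine count: 15.
Full point count |E(F_19)| = 15 + 1 = 16.
Hasse bound: |16 − (19+1)| = |-4| = 4 ≤ 2√19 ≈ 8.7178 ✓.


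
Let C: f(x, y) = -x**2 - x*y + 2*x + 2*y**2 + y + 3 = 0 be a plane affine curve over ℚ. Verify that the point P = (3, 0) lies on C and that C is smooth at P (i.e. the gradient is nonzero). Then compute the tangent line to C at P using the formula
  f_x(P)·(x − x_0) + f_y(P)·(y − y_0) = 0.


Tangent line at P: -4*x - 2*y + 12 = 0.

Step 1: f(3, 0) = 0, so P lies on C.
Step 2: partial derivatives
  f_x(x, y) = -2*x - y + 2, f_y(x, y) = -x + 4*y + 1.
  f_x(P) = -4, f_y(P) = -2 (gradient nonzero, so P is smooth).
Step 3: tangent line at P: -4·(x − 3) + -2·(y − 0) = 0.
Expanding: -4*x - 2*y + 12 = 0.


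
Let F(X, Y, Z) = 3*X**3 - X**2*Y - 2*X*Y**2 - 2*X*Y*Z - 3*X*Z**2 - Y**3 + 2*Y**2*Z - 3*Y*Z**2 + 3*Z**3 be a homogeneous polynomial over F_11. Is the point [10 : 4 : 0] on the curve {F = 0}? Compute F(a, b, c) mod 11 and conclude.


F(10,4,0) ≡ 5 (mod 11); P is NOT on the curve.

Evaluate F(10, 4, 0) term-by-term (mod 11).
  3*X**3 ↦ 3·1000·1·1 = 3000
  -X**2*Y ↦ -1·100·4·1 = -400
  -2*X*Y**2 ↦ -2·10·16·1 = -320
  -2*X*Y*Z ↦ -2·10·4·0 = 0
  -3*X*Z**2 ↦ -3·10·1·0 = 0
  -Y**3 ↦ -1·1·64·1 = -64
  2*Y**2*Z ↦ 2·1·16·0 = 0
  -3*Y*Z**2 ↦ -3·1·4·0 = 0
  3*Z**3 ↦ 3·1·1·0 = 0
Sum: F(10, 4, 0) = (3000) + (-400) + (-320) + (0) + (0) + (-64) + (0) + (0) + (0) = 2216.
Reducing mod 11: 2216 ≡ 5 (mod 11).
Since F(a, b, c) ≡ 5 ≠ 0 (mod 11), P does NOT lie on the curve.


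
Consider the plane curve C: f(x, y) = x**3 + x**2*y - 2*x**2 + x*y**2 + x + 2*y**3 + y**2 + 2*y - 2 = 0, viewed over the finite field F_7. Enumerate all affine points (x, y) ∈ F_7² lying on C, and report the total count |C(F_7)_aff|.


Affine F_7-points: {(1, 2), (2, 0), (3, 3), (6, 5)}; count = 4.

For each of the 49 pairs (x, y) ∈ F_7², evaluate f(x, y) mod 7. Record the zeros.
  x = 0: [0↦5, 1↦3, 2↦1, 3↦4, 4↦3, 5↦3, 6↦2]  zeros at y ∈ ∅
  x = 1: [0↦5, 1↦5, 2↦0, 3↦2, 4↦2, 5↦5, 6↦2]  zeros at y ∈ {2}
  x = 2: [0↦0, 1↦4, 2↦5, 3↦1, 4↦4, 5↦5, 6↦2]  zeros at y ∈ {0}
  x = 3: [0↦3, 1↦6, 2↦1, 3↦0, 4↦1, 5↦2, 6↦1]  zeros at y ∈ {3}
  x = 4: [0↦6, 1↦3, 2↦1, 3↦5, 4↦6, 5↦2, 6↦5]  zeros at y ∈ ∅
  x = 5: [0↦1, 1↦1, 2↦4, 3↦1, 4↦4, 5↦4, 6↦6]  zeros at y ∈ ∅
  x = 6: [0↦1, 1↦6, 2↦2, 3↦1, 4↦1, 5↦0, 6↦3]  zeros at y ∈ {5}
Collecting zeros: affine points = {(1, 2), (2, 0), (3, 3), (6, 5)}.
Total count |C(F_7)_aff| = 4.


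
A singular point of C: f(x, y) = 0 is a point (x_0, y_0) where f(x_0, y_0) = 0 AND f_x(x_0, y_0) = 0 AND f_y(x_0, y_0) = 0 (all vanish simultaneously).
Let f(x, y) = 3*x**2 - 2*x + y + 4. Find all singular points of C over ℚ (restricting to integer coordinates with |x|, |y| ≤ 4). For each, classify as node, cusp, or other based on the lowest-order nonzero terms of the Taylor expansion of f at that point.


No singular points in the scanned grid; C is smooth there.

Compute partial derivatives:
  f_x = 6*x - 2.
  f_y = 1.
f_y = 1 is a nonzero constant, so f_y never vanishes: no point (x, y) can satisfy f = f_x = f_y = 0. In particular no (x, y) ∈ {−4, ..., 4}² is singular; the curve is smooth.


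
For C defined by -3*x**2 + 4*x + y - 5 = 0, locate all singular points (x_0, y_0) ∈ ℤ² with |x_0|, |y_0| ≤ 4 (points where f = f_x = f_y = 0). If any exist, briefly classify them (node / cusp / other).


No singular points in the scanned grid; C is smooth there.

Compute partial derivatives:
  f_x = 4 - 6*x.
  f_y = 1.
f_y = 1 is a nonzero constant, so f_y never vanishes: no point (x, y) can satisfy f = f_x = f_y = 0. In particular no (x, y) ∈ {−4, ..., 4}² is singular; the curve is smooth.


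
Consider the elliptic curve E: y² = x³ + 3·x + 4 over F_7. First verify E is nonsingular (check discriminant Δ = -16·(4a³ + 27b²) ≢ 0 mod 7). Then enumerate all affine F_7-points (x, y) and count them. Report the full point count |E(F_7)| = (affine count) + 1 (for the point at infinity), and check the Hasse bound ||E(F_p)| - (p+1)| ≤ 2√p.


Affine points = {(0, 2), (0, 5), (1, 1), (1, 6), (2, 2), (2, 5), (5, 2), (5, 5), (6, 0)}; affine count = 9; |E(F_7)| = 10.

Discriminant check: Δ ∝ 4a³ + 27b² = 4·3³ + 27·4² = 4·27 + 27·16 ≡ 1 (mod 7). Nonzero ⇒ E is nonsingular.
For each x ∈ F_7, compute rhs = x³ + 3·x + 4 mod 7, then count y ∈ F_7 with y² ≡ rhs.
  x = 0: rhs = 4, matching y values: 2, 5 (2 points).
  x = 1: rhs = 1, matching y values: 1, 6 (2 points).
  x = 2: rhs = 4, matching y values: 2, 5 (2 points).
  x = 3: rhs = 5, matching y values: none (0 points).
  x = 4: rhs = 3, matching y values: none (0 points).
  x = 5: rhs = 4, matching y values: 2, 5 (2 points).
  x = 6: rhs = 0, matching y values: 0 (1 points).
Total affine count: 9.
Full point count |E(F_7)| = 9 + 1 = 10.
Hasse bound: |10 − (7+1)| = |2| = 2 ≤ 2√7 ≈ 5.2915 ✓.


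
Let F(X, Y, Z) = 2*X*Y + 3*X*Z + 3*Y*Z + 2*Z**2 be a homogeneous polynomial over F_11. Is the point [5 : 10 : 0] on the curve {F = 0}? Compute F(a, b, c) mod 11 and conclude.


F(5,10,0) ≡ 1 (mod 11); P is NOT on the curve.

Evaluate F(5, 10, 0) term-by-term (mod 11).
  2*X*Y ↦ 2·5·10·1 = 100
  3*X*Z ↦ 3·5·1·0 = 0
  3*Y*Z ↦ 3·1·10·0 = 0
  2*Z**2 ↦ 2·1·1·0 = 0
Sum: F(5, 10, 0) = (100) + (0) + (0) + (0) = 100.
Reducing mod 11: 100 ≡ 1 (mod 11).
Since F(a, b, c) ≡ 1 ≠ 0 (mod 11), P does NOT lie on the curve.


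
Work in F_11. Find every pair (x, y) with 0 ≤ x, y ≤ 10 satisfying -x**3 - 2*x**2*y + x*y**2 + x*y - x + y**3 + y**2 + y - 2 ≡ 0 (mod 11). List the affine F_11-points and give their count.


Affine F_11-points: {(3, 3), (5, 0), (5, 5), (6, 4), (7, 0), (10, 0)}; count = 6.

For each of the 121 pairs (x, y) ∈ F_11², evaluate f(x, y) mod 11. Record the zeros.
  x = 0: [0↦9, 1↦1, 2↦1, 3↦4, 4↦5, 5↦10, 6↦3, 7↦1, 8↦10, 9↦3, 10↦8]  zeros at y ∈ ∅
  x = 1: [0↦7, 1↦10, 2↦1, 3↦8, 4↦4, 5↦6, 6↦9, 7↦8, 8↦9, 9↦7, 10↦8]  zeros at y ∈ ∅
  x = 2: [0↦10, 1↦9, 2↦9, 3↦5, 4↦3, 5↦9, 6↦7, 7↦3, 8↦3, 9↦2, 10↦6]  zeros at y ∈ ∅
  x = 3: [0↦1, 1↦3, 2↦8, 3↦0, 4↦7, 5↦2, 6↦2, 7↦2, 8↦8, 9↦4, 10↦7]  zeros at y ∈ {3}
  x = 4: [0↦7, 1↦8, 2↦3, 3↦9, 4↦10, 5↦1, 6↦10, 7↦10, 8↦7, 9↦7, 10↦5]  zeros at y ∈ ∅
  x = 5: [0↦0, 1↦7, 2↦10, 3↦4, 4↦6, 5↦0, 6↦3, 7↦10, 8↦5, 9↦5, 10↦5]  zeros at y ∈ {0, 5}
  x = 6: [0↦7, 1↦5, 2↦1, 3↦1, 4↦0, 5↦4, 6↦8, 7↦7, 8↦7, 9↦3, 10↦1]  zeros at y ∈ {4}
  x = 7: [0↦0, 1↦7, 2↦3, 3↦5, 4↦8, 5↦7, 6↦8, 7↦6, 8↦7, 9↦6, 10↦9]  zeros at y ∈ {0}
  x = 8: [0↦6, 1↦7, 2↦10, 3↦10, 4↦2, 5↦3, 6↦8, 7↦1, 8↦10, 9↦8, 10↦1]  zeros at y ∈ ∅
  x = 9: [0↦8, 1↦10, 2↦5, 3↦10, 4↦9, 5↦8, 6↦2, 7↦8, 8↦10, 9↦3, 10↦4]  zeros at y ∈ ∅
  x = 10: [0↦0, 1↦10, 2↦4, 3↦10, 4↦1, 5↦5, 6↦6, 7↦10, 8↦1, 9↦7, 10↦1]  zeros at y ∈ {0}
Collecting zeros: affine points = {(3, 3), (5, 0), (5, 5), (6, 4), (7, 0), (10, 0)}.
Total count |C(F_11)_aff| = 6.


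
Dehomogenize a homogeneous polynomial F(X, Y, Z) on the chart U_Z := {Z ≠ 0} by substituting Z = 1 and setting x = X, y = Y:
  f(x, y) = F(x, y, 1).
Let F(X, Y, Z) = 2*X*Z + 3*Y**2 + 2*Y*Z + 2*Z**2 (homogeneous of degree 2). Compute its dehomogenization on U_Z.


f(x, y) = 2*x + 3*y**2 + 2*y + 2

On U_Z we set Z = 1. Each monomial c·X^i·Y^j·Z^k in F becomes c·x^i·y^j·1^k = c·x^i·y^j.
Substituting Z = 1: F(X, Y, 1) = 2*x + 3*y**2 + 2*y + 2.
Note: deg(f) ≤ deg(F) = 2; strict inequality happens when F is divisible by Z (lost terms).


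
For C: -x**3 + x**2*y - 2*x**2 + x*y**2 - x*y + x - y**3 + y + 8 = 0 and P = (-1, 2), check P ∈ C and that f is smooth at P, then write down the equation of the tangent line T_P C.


Tangent line at P: 26 - 13*y = 0.

Step 1: f(-1, 2) = 0, so P lies on C.
Step 2: partial derivatives
  f_x(x, y) = -3*x**2 + 2*x*y - 4*x + y**2 - y + 1, f_y(x, y) = x**2 + 2*x*y - x - 3*y**2 + 1.
  f_x(P) = 0, f_y(P) = -13 (gradient nonzero, so P is smooth).
Step 3: tangent line at P: 0·(x − -1) + -13·(y − 2) = 0.
Expanding: 26 - 13*y = 0.


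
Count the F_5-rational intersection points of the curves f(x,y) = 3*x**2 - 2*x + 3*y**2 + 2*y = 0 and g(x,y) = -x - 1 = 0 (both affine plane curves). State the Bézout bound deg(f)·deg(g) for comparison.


Common zeros: {(4, 0), (4, 1)}; count = 2; Bézout bound = 2.

deg(f) = 2, deg(g) = 1, so Bézout bound = 2.
Scan x ∈ F_5. For each x, list the y ∈ F_5 with f(x, y) ≡ 0 and those with g(x, y) ≡ 0 (mod 5); the common zeros in that column are the intersection.
  x = 0: f ≡ 0 at y ∈ {0, 1}; g ≡ 0 at y ∈ ∅; common: ∅.
  x = 1: f ≡ 0 at y ∈ ∅; g ≡ 0 at y ∈ ∅; common: ∅.
  x = 2: f ≡ 0 at y ∈ ∅; g ≡ 0 at y ∈ ∅; common: ∅.
  x = 3: f ≡ 0 at y ∈ ∅; g ≡ 0 at y ∈ ∅; common: ∅.
  x = 4: f ≡ 0 at y ∈ {0, 1}; g ≡ 0 at y ∈ {0, 1, 2, 3, 4}; common: {0, 1}.
Collecting: common zeros = {(4, 0), (4, 1)}, so the count is 2.
Comparison with the Bézout bound: 2 ≤ 2 = deg(f)·deg(g), as expected for curves with no common component (the bound is attained).


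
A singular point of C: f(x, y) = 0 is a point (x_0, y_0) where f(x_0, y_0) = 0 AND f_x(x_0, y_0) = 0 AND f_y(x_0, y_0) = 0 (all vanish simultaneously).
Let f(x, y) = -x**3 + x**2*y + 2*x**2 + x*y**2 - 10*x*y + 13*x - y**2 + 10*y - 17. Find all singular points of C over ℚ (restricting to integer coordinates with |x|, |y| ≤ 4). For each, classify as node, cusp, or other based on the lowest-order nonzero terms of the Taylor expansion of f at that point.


Singular points: {(2, 3)}; classification: node.

Compute partial derivatives:
  f_x = -3*x**2 + 2*x*y + 4*x + y**2 - 10*y + 13.
  f_y = x**2 + 2*x*y - 10*x - 2*y + 10.
Scan x_0 ∈ {−4, ..., 4}. For each x_0, f_y(x_0, y) is a polynomial in y; find its integer roots y ∈ {−4, ..., 4}, then test f_x and f at those candidates.
  x = -4: f_y(-4, y) = 66 - 10*y; no integer root y with |y| ≤ 4.
  x = -3: f_y(-3, y) = 49 - 8*y; no integer root y with |y| ≤ 4.
  x = -2: f_y(-2, y) = 34 - 6*y; no integer root y with |y| ≤ 4.
  x = -1: f_y(-1, y) = 21 - 4*y; no integer root y with |y| ≤ 4.
  x = 0: f_y(0, y) = 10 - 2*y; no integer root y with |y| ≤ 4.
  x = 1: f_y(1, y) = 1; no integer root y with |y| ≤ 4.
  x = 2: f_y(2, y) = 2*y - 6; vanishes at y ∈ {3}. (2, 3): f_x = 0, f = 0 — SINGULAR.
  x = 3: f_y(3, y) = 4*y - 11; no integer root y with |y| ≤ 4.
  x = 4: f_y(4, y) = 6*y - 14; no integer root y with |y| ≤ 4.
Only singular point on the grid: (2, 3).
Classify: substitute x = 2 + u, y = 3 + v and expand: f = -u**3 + u**2*v - u**2 + u*v**2 + v**2.
No constant or linear terms (consistent with a singular point). Quadratic part: -u**2 + v**2. Cubic part: -u**3 + u**2*v + u*v**2.
The quadratic part v**2 - u**2 = (v − u)(v + u) splits into two distinct linear factors, so there are two distinct tangent lines y − 3 = ±(x − 2) — this is a node (ordinary double point).
Classification: node.


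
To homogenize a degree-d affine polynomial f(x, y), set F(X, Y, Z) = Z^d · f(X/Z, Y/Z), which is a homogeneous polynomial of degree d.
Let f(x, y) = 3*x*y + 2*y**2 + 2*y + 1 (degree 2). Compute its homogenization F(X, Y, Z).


F(X, Y, Z) = 3*X*Y + 2*Y**2 + 2*Y*Z + Z**2

deg(f) = 2.
Substitute x = X/Z, y = Y/Z into f, then multiply by Z^2.
  monomial 3·x^1·y^1 ↦ 3·X^1·Y^1·Z^0.
  monomial 2·x^0·y^2 ↦ 2·X^0·Y^2·Z^0.
  monomial 2·x^0·y^1 ↦ 2·X^0·Y^1·Z^1.
  monomial 1·x^0·y^0 ↦ 1·X^0·Y^0·Z^2.
Collecting: F(X, Y, Z) = 3*X*Y + 2*Y**2 + 2*Y*Z + Z**2.


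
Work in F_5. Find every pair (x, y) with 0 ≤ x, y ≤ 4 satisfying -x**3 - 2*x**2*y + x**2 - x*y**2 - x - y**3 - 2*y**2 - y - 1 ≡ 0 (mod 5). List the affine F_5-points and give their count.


Affine F_5-points: {(0, 1), (1, 3), (4, 4)}; count = 3.

For each of the 25 pairs (x, y) ∈ F_5², evaluate f(x, y) mod 5. Record the zeros.
  x = 0: [0↦4, 1↦0, 2↦1, 3↦1, 4↦4]  zeros at y ∈ {1}
  x = 1: [0↦3, 1↦1, 2↦2, 3↦0, 4↦4]  zeros at y ∈ {3}
  x = 2: [0↦3, 1↦4, 2↦1, 3↦3, 4↦4]  zeros at y ∈ ∅
  x = 3: [0↦3, 1↦3, 2↦2, 3↦4, 4↦3]  zeros at y ∈ ∅
  x = 4: [0↦2, 1↦2, 2↦4, 3↦2, 4↦0]  zeros at y ∈ {4}
Collecting zeros: affine points = {(0, 1), (1, 3), (4, 4)}.
Total count |C(F_5)_aff| = 3.


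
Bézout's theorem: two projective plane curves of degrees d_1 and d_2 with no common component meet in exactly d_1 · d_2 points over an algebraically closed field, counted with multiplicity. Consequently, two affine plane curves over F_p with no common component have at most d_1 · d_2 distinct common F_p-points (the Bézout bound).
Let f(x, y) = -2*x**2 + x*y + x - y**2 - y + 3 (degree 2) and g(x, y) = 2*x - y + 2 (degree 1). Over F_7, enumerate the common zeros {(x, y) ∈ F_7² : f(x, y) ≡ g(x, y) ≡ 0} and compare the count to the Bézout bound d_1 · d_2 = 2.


Common zeros: {(1, 4), (6, 0)}; count = 2; Bézout bound = 2.

deg(f) = 2, deg(g) = 1, so Bézout bound = 2.
Scan x ∈ F_7. For each x, list the y ∈ F_7 with f(x, y) ≡ 0 and those with g(x, y) ≡ 0 (mod 7); the common zeros in that column are the intersection.
  x = 0: f ≡ 0 at y ∈ ∅; g ≡ 0 at y ∈ {2}; common: ∅.
  x = 1: f ≡ 0 at y ∈ {3, 4}; g ≡ 0 at y ∈ {4}; common: {4}.
  x = 2: f ≡ 0 at y ∈ ∅; g ≡ 0 at y ∈ {6}; common: ∅.
  x = 3: f ≡ 0 at y ∈ ∅; g ≡ 0 at y ∈ {1}; common: ∅.
  x = 4: f ≡ 0 at y ∈ {5}; g ≡ 0 at y ∈ {3}; common: ∅.
  x = 5: f ≡ 0 at y ∈ {0, 4}; g ≡ 0 at y ∈ {5}; common: ∅.
  x = 6: f ≡ 0 at y ∈ {0, 5}; g ≡ 0 at y ∈ {0}; common: {0}.
Collecting: common zeros = {(1, 4), (6, 0)}, so the count is 2.
Comparison with the Bézout bound: 2 ≤ 2 = deg(f)·deg(g), as expected for curves with no common component (the bound is attained).


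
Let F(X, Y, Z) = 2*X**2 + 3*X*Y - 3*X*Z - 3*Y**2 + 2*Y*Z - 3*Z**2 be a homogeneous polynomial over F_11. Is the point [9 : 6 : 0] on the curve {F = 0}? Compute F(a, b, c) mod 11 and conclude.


F(9,6,0) ≡ 7 (mod 11); P is NOT on the curve.

Evaluate F(9, 6, 0) term-by-term (mod 11).
  2*X**2 ↦ 2·81·1·1 = 162
  3*X*Y ↦ 3·9·6·1 = 162
  -3*X*Z ↦ -3·9·1·0 = 0
  -3*Y**2 ↦ -3·1·36·1 = -108
  2*Y*Z ↦ 2·1·6·0 = 0
  -3*Z**2 ↦ -3·1·1·0 = 0
Sum: F(9, 6, 0) = (162) + (162) + (0) + (-108) + (0) + (0) = 216.
Reducing mod 11: 216 ≡ 7 (mod 11).
Since F(a, b, c) ≡ 7 ≠ 0 (mod 11), P does NOT lie on the curve.


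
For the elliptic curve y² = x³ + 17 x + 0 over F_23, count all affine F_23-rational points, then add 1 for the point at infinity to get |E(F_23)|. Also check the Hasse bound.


Affine points = {(0, 0), (1, 8), (1, 15), (3, 3), (3, 20), (5, 7), (5, 16), (7, 5), (7, 18), (8, 2), (8, 21), (9, 10), (9, 13), (11, 0), (12, 0), (13, 7), (13, 16), (17, 2), (17, 21), (19, 11), (19, 12), (21, 2), (21, 21)}; affine count = 23; |E(F_23)| = 24.

Discriminant check: Δ ∝ 4a³ + 27b² = 4·17³ + 27·0² = 4·4913 + 27·0 ≡ 10 (mod 23). Nonzero ⇒ E is nonsingular.
For each x ∈ F_23, compute rhs = x³ + 17·x + 0 mod 23, then count y ∈ F_23 with y² ≡ rhs.
  x = 0: rhs = 0, matching y values: 0 (1 points).
  x = 1: rhs = 18, matching y values: 8, 15 (2 points).
  x = 2: rhs = 19, matching y values: none (0 points).
  x = 3: rhs = 9, matching y values: 3, 20 (2 points).
  x = 4: rhs = 17, matching y values: none (0 points).
  x = 5: rhs = 3, matching y values: 7, 16 (2 points).
  x = 6: rhs = 19, matching y values: none (0 points).
  x = 7: rhs = 2, matching y values: 5, 18 (2 points).
  x = 8: rhs = 4, matching y values: 2, 21 (2 points).
  x = 9: rhs = 8, matching y values: 10, 13 (2 points).
  x = 10: rhs = 20, matching y values: none (0 points).
  x = 11: rhs = 0, matching y values: 0 (1 points).
  x = 12: rhs = 0, matching y values: 0 (1 points).
  x = 13: rhs = 3, matching y values: 7, 16 (2 points).
  x = 14: rhs = 15, matching y values: none (0 points).
  x = 15: rhs = 19, matching y values: none (0 points).
  x = 16: rhs = 21, matching y values: none (0 points).
  x = 17: rhs = 4, matching y values: 2, 21 (2 points).
  x = 18: rhs = 20, matching y values: none (0 points).
  x = 19: rhs = 6, matching y values: 11, 12 (2 points).
  x = 20: rhs = 14, matching y values: none (0 points).
  x = 21: rhs = 4, matching y values: 2, 21 (2 points).
  x = 22: rhs = 5, matching y values: none (0 points).
Total affine count: 23.
Full point count |E(F_23)| = 23 + 1 = 24.
Hasse bound: |24 − (23+1)| = |0| = 0 ≤ 2√23 ≈ 9.5917 ✓.


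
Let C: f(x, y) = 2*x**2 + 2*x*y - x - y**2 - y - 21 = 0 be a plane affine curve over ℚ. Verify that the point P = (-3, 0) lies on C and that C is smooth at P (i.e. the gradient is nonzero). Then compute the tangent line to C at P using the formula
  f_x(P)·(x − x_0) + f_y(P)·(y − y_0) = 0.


Tangent line at P: -13*x - 7*y - 39 = 0.

Step 1: f(-3, 0) = 0, so P lies on C.
Step 2: partial derivatives
  f_x(x, y) = 4*x + 2*y - 1, f_y(x, y) = 2*x - 2*y - 1.
  f_x(P) = -13, f_y(P) = -7 (gradient nonzero, so P is smooth).
Step 3: tangent line at P: -13·(x − -3) + -7·(y − 0) = 0.
Expanding: -13*x - 7*y - 39 = 0.


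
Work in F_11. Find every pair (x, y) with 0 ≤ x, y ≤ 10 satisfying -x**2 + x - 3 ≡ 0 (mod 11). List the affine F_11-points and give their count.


Affine F_11-points: {(6, 0), (6, 1), (6, 2), (6, 3), (6, 4), (6, 5), (6, 6), (6, 7), (6, 8), (6, 9), (6, 10)}; count = 11.

For each of the 121 pairs (x, y) ∈ F_11², evaluate f(x, y) mod 11. Record the zeros.
  x = 0: [0↦8, 1↦8, 2↦8, 3↦8, 4↦8, 5↦8, 6↦8, 7↦8, 8↦8, 9↦8, 10↦8]  zeros at y ∈ ∅
  x = 1: [0↦8, 1↦8, 2↦8, 3↦8, 4↦8, 5↦8, 6↦8, 7↦8, 8↦8, 9↦8, 10↦8]  zeros at y ∈ ∅
  x = 2: [0↦6, 1↦6, 2↦6, 3↦6, 4↦6, 5↦6, 6↦6, 7↦6, 8↦6, 9↦6, 10↦6]  zeros at y ∈ ∅
  x = 3: [0↦2, 1↦2, 2↦2, 3↦2, 4↦2, 5↦2, 6↦2, 7↦2, 8↦2, 9↦2, 10↦2]  zeros at y ∈ ∅
  x = 4: [0↦7, 1↦7, 2↦7, 3↦7, 4↦7, 5↦7, 6↦7, 7↦7, 8↦7, 9↦7, 10↦7]  zeros at y ∈ ∅
  x = 5: [0↦10, 1↦10, 2↦10, 3↦10, 4↦10, 5↦10, 6↦10, 7↦10, 8↦10, 9↦10, 10↦10]  zeros at y ∈ ∅
  x = 6: [0↦0, 1↦0, 2↦0, 3↦0, 4↦0, 5↦0, 6↦0, 7↦0, 8↦0, 9↦0, 10↦0]  zeros at y ∈ {0, 1, 2, 3, 4, 5, 6, 7, 8, 9, 10}
  x = 7: [0↦10, 1↦10, 2↦10, 3↦10, 4↦10, 5↦10, 6↦10, 7↦10, 8↦10, 9↦10, 10↦10]  zeros at y ∈ ∅
  x = 8: [0↦7, 1↦7, 2↦7, 3↦7, 4↦7, 5↦7, 6↦7, 7↦7, 8↦7, 9↦7, 10↦7]  zeros at y ∈ ∅
  x = 9: [0↦2, 1↦2, 2↦2, 3↦2, 4↦2, 5↦2, 6↦2, 7↦2, 8↦2, 9↦2, 10↦2]  zeros at y ∈ ∅
  x = 10: [0↦6, 1↦6, 2↦6, 3↦6, 4↦6, 5↦6, 6↦6, 7↦6, 8↦6, 9↦6, 10↦6]  zeros at y ∈ ∅
Collecting zeros: affine points = {(6, 0), (6, 1), (6, 2), (6, 3), (6, 4), (6, 5), (6, 6), (6, 7), (6, 8), (6, 9), (6, 10)}.
Total count |C(F_11)_aff| = 11.


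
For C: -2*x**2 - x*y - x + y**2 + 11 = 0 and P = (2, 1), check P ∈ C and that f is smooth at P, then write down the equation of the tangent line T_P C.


Tangent line at P: 20 - 10*x = 0.

Step 1: f(2, 1) = 0, so P lies on C.
Step 2: partial derivatives
  f_x(x, y) = -4*x - y - 1, f_y(x, y) = -x + 2*y.
  f_x(P) = -10, f_y(P) = 0 (gradient nonzero, so P is smooth).
Step 3: tangent line at P: -10·(x − 2) + 0·(y − 1) = 0.
Expanding: 20 - 10*x = 0.


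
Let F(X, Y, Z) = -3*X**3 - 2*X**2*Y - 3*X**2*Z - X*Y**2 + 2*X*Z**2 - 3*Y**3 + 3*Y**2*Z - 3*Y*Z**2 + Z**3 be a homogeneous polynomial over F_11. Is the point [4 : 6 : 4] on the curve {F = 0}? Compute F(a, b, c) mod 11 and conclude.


F(4,6,4) ≡ 2 (mod 11); P is NOT on the curve.

Evaluate F(4, 6, 4) term-by-term (mod 11).
  -3*X**3 ↦ -3·64·1·1 = -192
  -2*X**2*Y ↦ -2·16·6·1 = -192
  -3*X**2*Z ↦ -3·16·1·4 = -192
  -X*Y**2 ↦ -1·4·36·1 = -144
  2*X*Z**2 ↦ 2·4·1·16 = 128
  -3*Y**3 ↦ -3·1·216·1 = -648
  3*Y**2*Z ↦ 3·1·36·4 = 432
  -3*Y*Z**2 ↦ -3·1·6·16 = -288
  Z**3 ↦ 1·1·1·64 = 64
Sum: F(4, 6, 4) = (-192) + (-192) + (-192) + (-144) + (128) + (-648) + (432) + (-288) + (64) = -1032.
Reducing mod 11: -1032 ≡ 2 (mod 11).
Since F(a, b, c) ≡ 2 ≠ 0 (mod 11), P does NOT lie on the curve.


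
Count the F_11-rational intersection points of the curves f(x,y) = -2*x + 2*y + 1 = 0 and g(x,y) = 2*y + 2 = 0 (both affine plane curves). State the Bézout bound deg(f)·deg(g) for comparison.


Common zeros: {(5, 10)}; count = 1; Bézout bound = 1.

deg(f) = 1, deg(g) = 1, so Bézout bound = 1.
Scan x ∈ F_11. For each x, list the y ∈ F_11 with f(x, y) ≡ 0 and those with g(x, y) ≡ 0 (mod 11); the common zeros in that column are the intersection.
  x = 0: f ≡ 0 at y ∈ {5}; g ≡ 0 at y ∈ {10}; common: ∅.
  x = 1: f ≡ 0 at y ∈ {6}; g ≡ 0 at y ∈ {10}; common: ∅.
  x = 2: f ≡ 0 at y ∈ {7}; g ≡ 0 at y ∈ {10}; common: ∅.
  x = 3: f ≡ 0 at y ∈ {8}; g ≡ 0 at y ∈ {10}; common: ∅.
  x = 4: f ≡ 0 at y ∈ {9}; g ≡ 0 at y ∈ {10}; common: ∅.
  x = 5: f ≡ 0 at y ∈ {10}; g ≡ 0 at y ∈ {10}; common: {10}.
  x = 6: f ≡ 0 at y ∈ {0}; g ≡ 0 at y ∈ {10}; common: ∅.
  x = 7: f ≡ 0 at y ∈ {1}; g ≡ 0 at y ∈ {10}; common: ∅.
  x = 8: f ≡ 0 at y ∈ {2}; g ≡ 0 at y ∈ {10}; common: ∅.
  x = 9: f ≡ 0 at y ∈ {3}; g ≡ 0 at y ∈ {10}; common: ∅.
  x = 10: f ≡ 0 at y ∈ {4}; g ≡ 0 at y ∈ {10}; common: ∅.
Collecting: common zeros = {(5, 10)}, so the count is 1.
Comparison with the Bézout bound: 1 ≤ 1 = deg(f)·deg(g), as expected for curves with no common component (the bound is attained).


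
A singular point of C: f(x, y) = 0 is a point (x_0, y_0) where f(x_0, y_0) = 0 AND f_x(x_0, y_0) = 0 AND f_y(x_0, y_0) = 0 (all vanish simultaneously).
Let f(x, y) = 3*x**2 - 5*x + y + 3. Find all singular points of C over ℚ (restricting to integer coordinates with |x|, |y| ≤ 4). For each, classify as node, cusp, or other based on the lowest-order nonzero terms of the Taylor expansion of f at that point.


No singular points in the scanned grid; C is smooth there.

Compute partial derivatives:
  f_x = 6*x - 5.
  f_y = 1.
f_y = 1 is a nonzero constant, so f_y never vanishes: no point (x, y) can satisfy f = f_x = f_y = 0. In particular no (x, y) ∈ {−4, ..., 4}² is singular; the curve is smooth.


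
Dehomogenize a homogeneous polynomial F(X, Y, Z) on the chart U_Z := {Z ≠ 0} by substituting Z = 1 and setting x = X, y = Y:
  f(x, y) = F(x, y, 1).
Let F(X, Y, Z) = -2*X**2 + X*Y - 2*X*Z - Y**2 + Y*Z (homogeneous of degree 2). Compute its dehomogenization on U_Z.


f(x, y) = -2*x**2 + x*y - 2*x - y**2 + y

On U_Z we set Z = 1. Each monomial c·X^i·Y^j·Z^k in F becomes c·x^i·y^j·1^k = c·x^i·y^j.
Substituting Z = 1: F(X, Y, 1) = -2*x**2 + x*y - 2*x - y**2 + y.
Note: deg(f) ≤ deg(F) = 2; strict inequality happens when F is divisible by Z (lost terms).


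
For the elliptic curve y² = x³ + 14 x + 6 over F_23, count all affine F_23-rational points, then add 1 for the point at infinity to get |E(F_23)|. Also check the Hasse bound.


Affine points = {(0, 11), (0, 12), (3, 11), (3, 12), (8, 3), (8, 20), (12, 4), (12, 19), (13, 4), (13, 19), (14, 5), (14, 18), (15, 7), (15, 16), (16, 5), (16, 18), (18, 8), (18, 15), (19, 1), (19, 22), (20, 11), (20, 12), (21, 4), (21, 19)}; affine count = 24; |E(F_23)| = 25.

Discriminant check: Δ ∝ 4a³ + 27b² = 4·14³ + 27·6² = 4·2744 + 27·36 ≡ 11 (mod 23). Nonzero ⇒ E is nonsingular.
For each x ∈ F_23, compute rhs = x³ + 14·x + 6 mod 23, then count y ∈ F_23 with y² ≡ rhs.
  x = 0: rhs = 6, matching y values: 11, 12 (2 points).
  x = 1: rhs = 21, matching y values: none (0 points).
  x = 2: rhs = 19, matching y values: none (0 points).
  x = 3: rhs = 6, matching y values: 11, 12 (2 points).
  x = 4: rhs = 11, matching y values: none (0 points).
  x = 5: rhs = 17, matching y values: none (0 points).
  x = 6: rhs = 7, matching y values: none (0 points).
  x = 7: rhs = 10, matching y values: none (0 points).
  x = 8: rhs = 9, matching y values: 3, 20 (2 points).
  x = 9: rhs = 10, matching y values: none (0 points).
  x = 10: rhs = 19, matching y values: none (0 points).
  x = 11: rhs = 19, matching y values: none (0 points).
  x = 12: rhs = 16, matching y values: 4, 19 (2 points).
  x = 13: rhs = 16, matching y values: 4, 19 (2 points).
  x = 14: rhs = 2, matching y values: 5, 18 (2 points).
  x = 15: rhs = 3, matching y values: 7, 16 (2 points).
  x = 16: rhs = 2, matching y values: 5, 18 (2 points).
  x = 17: rhs = 5, matching y values: none (0 points).
  x = 18: rhs = 18, matching y values: 8, 15 (2 points).
  x = 19: rhs = 1, matching y values: 1, 22 (2 points).
  x = 20: rhs = 6, matching y values: 11, 12 (2 points).
  x = 21: rhs = 16, matching y values: 4, 19 (2 points).
  x = 22: rhs = 14, matching y values: none (0 points).
Total affine count: 24.
Full point count |E(F_23)| = 24 + 1 = 25.
Hasse bound: |25 − (23+1)| = |1| = 1 ≤ 2√23 ≈ 9.5917 ✓.


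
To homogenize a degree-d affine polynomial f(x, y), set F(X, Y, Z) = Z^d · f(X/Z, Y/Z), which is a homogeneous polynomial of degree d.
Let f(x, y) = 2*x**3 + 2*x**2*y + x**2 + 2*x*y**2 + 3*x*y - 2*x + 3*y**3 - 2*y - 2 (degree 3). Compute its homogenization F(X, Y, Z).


F(X, Y, Z) = 2*X**3 + 2*X**2*Y + X**2*Z + 2*X*Y**2 + 3*X*Y*Z - 2*X*Z**2 + 3*Y**3 - 2*Y*Z**2 - 2*Z**3

deg(f) = 3.
Substitute x = X/Z, y = Y/Z into f, then multiply by Z^3.
  monomial 2·x^3·y^0 ↦ 2·X^3·Y^0·Z^0.
  monomial 2·x^2·y^1 ↦ 2·X^2·Y^1·Z^0.
  monomial 1·x^2·y^0 ↦ 1·X^2·Y^0·Z^1.
  monomial 2·x^1·y^2 ↦ 2·X^1·Y^2·Z^0.
  monomial 3·x^1·y^1 ↦ 3·X^1·Y^1·Z^1.
  monomial -2·x^1·y^0 ↦ -2·X^1·Y^0·Z^2.
  monomial 3·x^0·y^3 ↦ 3·X^0·Y^3·Z^0.
  monomial -2·x^0·y^1 ↦ -2·X^0·Y^1·Z^2.
  monomial -2·x^0·y^0 ↦ -2·X^0·Y^0·Z^3.
Collecting: F(X, Y, Z) = 2*X**3 + 2*X**2*Y + X**2*Z + 2*X*Y**2 + 3*X*Y*Z - 2*X*Z**2 + 3*Y**3 - 2*Y*Z**2 - 2*Z**3.


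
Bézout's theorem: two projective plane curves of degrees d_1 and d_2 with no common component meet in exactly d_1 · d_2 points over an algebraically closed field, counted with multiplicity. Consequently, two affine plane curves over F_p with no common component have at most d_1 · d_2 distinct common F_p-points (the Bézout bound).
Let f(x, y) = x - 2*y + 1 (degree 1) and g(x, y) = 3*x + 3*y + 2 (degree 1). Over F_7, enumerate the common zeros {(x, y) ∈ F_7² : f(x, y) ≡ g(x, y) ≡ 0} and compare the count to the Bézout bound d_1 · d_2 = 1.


Common zeros: {(0, 4)}; count = 1; Bézout bound = 1.

deg(f) = 1, deg(g) = 1, so Bézout bound = 1.
Scan x ∈ F_7. For each x, list the y ∈ F_7 with f(x, y) ≡ 0 and those with g(x, y) ≡ 0 (mod 7); the common zeros in that column are the intersection.
  x = 0: f ≡ 0 at y ∈ {4}; g ≡ 0 at y ∈ {4}; common: {4}.
  x = 1: f ≡ 0 at y ∈ {1}; g ≡ 0 at y ∈ {3}; common: ∅.
  x = 2: f ≡ 0 at y ∈ {5}; g ≡ 0 at y ∈ {2}; common: ∅.
  x = 3: f ≡ 0 at y ∈ {2}; g ≡ 0 at y ∈ {1}; common: ∅.
  x = 4: f ≡ 0 at y ∈ {6}; g ≡ 0 at y ∈ {0}; common: ∅.
  x = 5: f ≡ 0 at y ∈ {3}; g ≡ 0 at y ∈ {6}; common: ∅.
  x = 6: f ≡ 0 at y ∈ {0}; g ≡ 0 at y ∈ {5}; common: ∅.
Collecting: common zeros = {(0, 4)}, so the count is 1.
Comparison with the Bézout bound: 1 ≤ 1 = deg(f)·deg(g), as expected for curves with no common component (the bound is attained).


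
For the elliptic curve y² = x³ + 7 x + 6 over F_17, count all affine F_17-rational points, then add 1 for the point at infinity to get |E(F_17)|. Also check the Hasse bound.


Affine points = {(4, 8), (4, 9), (5, 8), (5, 9), (6, 3), (6, 14), (8, 8), (8, 9), (9, 4), (9, 13), (12, 4), (12, 13), (13, 4), (13, 13), (14, 3), (14, 14), (15, 1), (15, 16), (16, 7), (16, 10)}; affine count = 20; |E(F_17)| = 21.

Discriminant check: Δ ∝ 4a³ + 27b² = 4·7³ + 27·6² = 4·343 + 27·36 ≡ 15 (mod 17). Nonzero ⇒ E is nonsingular.
For each x ∈ F_17, compute rhs = x³ + 7·x + 6 mod 17, then count y ∈ F_17 with y² ≡ rhs.
  x = 0: rhs = 6, matching y values: none (0 points).
  x = 1: rhs = 14, matching y values: none (0 points).
  x = 2: rhs = 11, matching y values: none (0 points).
  x = 3: rhs = 3, matching y values: none (0 points).
  x = 4: rhs = 13, matching y values: 8, 9 (2 points).
  x = 5: rhs = 13, matching y values: 8, 9 (2 points).
  x = 6: rhs = 9, matching y values: 3, 14 (2 points).
  x = 7: rhs = 7, matching y values: none (0 points).
  x = 8: rhs = 13, matching y values: 8, 9 (2 points).
  x = 9: rhs = 16, matching y values: 4, 13 (2 points).
  x = 10: rhs = 5, matching y values: none (0 points).
  x = 11: rhs = 3, matching y values: none (0 points).
  x = 12: rhs = 16, matching y values: 4, 13 (2 points).
  x = 13: rhs = 16, matching y values: 4, 13 (2 points).
  x = 14: rhs = 9, matching y values: 3, 14 (2 points).
  x = 15: rhs = 1, matching y values: 1, 16 (2 points).
  x = 16: rhs = 15, matching y values: 7, 10 (2 points).
Total affine count: 20.
Full point count |E(F_17)| = 20 + 1 = 21.
Hasse bound: |21 − (17+1)| = |3| = 3 ≤ 2√17 ≈ 8.2462 ✓.


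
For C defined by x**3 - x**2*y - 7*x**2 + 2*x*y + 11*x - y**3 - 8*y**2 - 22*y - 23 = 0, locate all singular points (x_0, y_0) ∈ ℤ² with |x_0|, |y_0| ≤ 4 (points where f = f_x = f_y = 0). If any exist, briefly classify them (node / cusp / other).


Singular points: {(1, -3)}; classification: node.

Compute partial derivatives:
  f_x = 3*x**2 - 2*x*y - 14*x + 2*y + 11.
  f_y = -x**2 + 2*x - 3*y**2 - 16*y - 22.
Scan x_0 ∈ {−4, ..., 4}. For each x_0, f_y(x_0, y) is a polynomial in y; find its integer roots y ∈ {−4, ..., 4}, then test f_x and f at those candidates.
  x = -4: f_y(-4, y) = -3*y**2 - 16*y - 46; no integer root y with |y| ≤ 4.
  x = -3: f_y(-3, y) = -3*y**2 - 16*y - 37; no integer root y with |y| ≤ 4.
  x = -2: f_y(-2, y) = -3*y**2 - 16*y - 30; no integer root y with |y| ≤ 4.
  x = -1: f_y(-1, y) = -3*y**2 - 16*y - 25; no integer root y with |y| ≤ 4.
  x = 0: f_y(0, y) = -3*y**2 - 16*y - 22; no integer root y with |y| ≤ 4.
  x = 1: f_y(1, y) = -3*y**2 - 16*y - 21; vanishes at y ∈ {-3}. (1, -3): f_x = 0, f = 0 — SINGULAR.
  x = 2: f_y(2, y) = -3*y**2 - 16*y - 22; no integer root y with |y| ≤ 4.
  x = 3: f_y(3, y) = -3*y**2 - 16*y - 25; no integer root y with |y| ≤ 4.
  x = 4: f_y(4, y) = -3*y**2 - 16*y - 30; no integer root y with |y| ≤ 4.
Only singular point on the grid: (1, -3).
Classify: substitute x = 1 + u, y = -3 + v and expand: f = u**3 - u**2*v - u**2 - v**3 + v**2.
No constant or linear terms (consistent with a singular point). Quadratic part: -u**2 + v**2. Cubic part: u**3 - u**2*v - v**3.
The quadratic part v**2 - u**2 = (v − u)(v + u) splits into two distinct linear factors, so there are two distinct tangent lines y − -3 = ±(x − 1) — this is a node (ordinary double point).
Classification: node.
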